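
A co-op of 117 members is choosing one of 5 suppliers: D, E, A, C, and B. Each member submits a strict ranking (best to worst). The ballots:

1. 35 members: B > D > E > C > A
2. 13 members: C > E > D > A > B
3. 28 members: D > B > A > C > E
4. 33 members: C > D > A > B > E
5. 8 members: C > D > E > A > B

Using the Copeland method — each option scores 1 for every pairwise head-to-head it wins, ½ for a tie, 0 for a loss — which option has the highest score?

D

D: beats E, A, C, and B → score 4.
E: loses to D, A, C, and B → score 0.
A: beats E; loses to D, C, and B → score 1.
C: beats E and A; loses to D and B → score 2.
B: beats E, A, and C; loses to D → score 3.
D has the best pairwise record.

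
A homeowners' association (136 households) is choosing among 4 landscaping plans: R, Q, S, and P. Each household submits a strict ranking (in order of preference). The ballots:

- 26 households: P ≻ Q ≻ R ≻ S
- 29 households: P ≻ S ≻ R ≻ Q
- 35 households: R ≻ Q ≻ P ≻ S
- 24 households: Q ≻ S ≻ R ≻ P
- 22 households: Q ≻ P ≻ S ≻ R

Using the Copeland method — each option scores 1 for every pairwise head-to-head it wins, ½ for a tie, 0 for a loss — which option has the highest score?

R: loses to Q, S, and P → score 0.
Q: beats R, S, and P → score 3.
S: beats R; loses to Q and P → score 1.
P: beats R and S; loses to Q → score 2.
Q has the best pairwise record.

Q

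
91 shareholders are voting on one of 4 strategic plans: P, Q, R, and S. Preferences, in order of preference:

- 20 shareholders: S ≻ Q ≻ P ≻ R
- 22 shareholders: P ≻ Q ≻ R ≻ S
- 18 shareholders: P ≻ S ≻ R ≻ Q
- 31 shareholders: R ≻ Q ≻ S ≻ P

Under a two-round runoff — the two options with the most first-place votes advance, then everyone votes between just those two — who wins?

Round 1 first-place votes: P 40, Q 0, R 31, S 20.
P and R advance.
Runoff: P is preferred to R by 60 voters; R by 31.
P wins the runoff.

P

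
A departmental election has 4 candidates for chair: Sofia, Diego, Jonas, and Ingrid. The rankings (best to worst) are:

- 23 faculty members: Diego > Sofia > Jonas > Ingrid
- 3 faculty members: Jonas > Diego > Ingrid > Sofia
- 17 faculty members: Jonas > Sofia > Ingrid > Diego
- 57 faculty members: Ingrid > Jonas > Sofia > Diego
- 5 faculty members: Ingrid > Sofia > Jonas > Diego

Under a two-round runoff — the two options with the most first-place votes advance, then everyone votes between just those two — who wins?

Ingrid

Round 1 first-place votes: Sofia 0, Diego 23, Jonas 20, Ingrid 62.
Ingrid and Diego advance.
Runoff: Ingrid is preferred to Diego by 79 voters; Diego by 26.
Ingrid wins the runoff.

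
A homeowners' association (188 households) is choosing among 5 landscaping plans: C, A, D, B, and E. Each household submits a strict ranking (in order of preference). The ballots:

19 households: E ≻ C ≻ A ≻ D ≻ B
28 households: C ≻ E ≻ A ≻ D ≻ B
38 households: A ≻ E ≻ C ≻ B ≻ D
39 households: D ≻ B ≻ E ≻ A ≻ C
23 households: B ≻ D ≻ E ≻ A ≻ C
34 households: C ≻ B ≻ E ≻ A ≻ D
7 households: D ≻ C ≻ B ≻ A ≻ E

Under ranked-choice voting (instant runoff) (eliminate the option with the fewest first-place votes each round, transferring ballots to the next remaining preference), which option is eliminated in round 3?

Round 1: C 62, A 38, D 46, B 23, E 19. Eliminate E.
Round 2: C 81, A 38, D 46, B 23. Eliminate B.
Round 3: C 81, A 38, D 69. Eliminate A.

A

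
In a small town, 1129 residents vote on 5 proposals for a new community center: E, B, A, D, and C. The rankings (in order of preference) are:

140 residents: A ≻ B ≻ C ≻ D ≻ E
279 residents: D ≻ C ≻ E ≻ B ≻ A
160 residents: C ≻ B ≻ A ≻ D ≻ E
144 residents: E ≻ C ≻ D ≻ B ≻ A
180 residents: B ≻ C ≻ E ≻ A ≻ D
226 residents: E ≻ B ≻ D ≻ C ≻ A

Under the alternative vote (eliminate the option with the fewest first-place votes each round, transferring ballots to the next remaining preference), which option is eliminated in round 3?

Round 1: E 370, B 180, A 140, D 279, C 160. Eliminate A.
Round 2: E 370, B 320, D 279, C 160. Eliminate C.
Round 3: E 370, B 480, D 279. Eliminate D.

D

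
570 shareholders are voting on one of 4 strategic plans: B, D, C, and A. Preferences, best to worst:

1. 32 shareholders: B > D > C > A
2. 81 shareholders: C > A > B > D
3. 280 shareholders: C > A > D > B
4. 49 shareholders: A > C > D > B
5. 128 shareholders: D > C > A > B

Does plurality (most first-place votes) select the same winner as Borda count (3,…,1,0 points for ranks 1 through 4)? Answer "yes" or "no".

yes

Plurality — first-place votes: B 32, D 128, C 361, A 49. Winner: C.
Borda — scores: B 177, D 777, C 1469, A 997. Winner: C.
The two methods agree.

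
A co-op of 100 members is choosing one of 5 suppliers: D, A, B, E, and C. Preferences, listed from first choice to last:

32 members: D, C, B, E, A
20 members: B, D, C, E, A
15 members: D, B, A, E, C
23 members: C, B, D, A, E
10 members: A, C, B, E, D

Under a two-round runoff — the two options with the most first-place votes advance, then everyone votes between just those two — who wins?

Round 1 first-place votes: D 47, A 10, B 20, E 0, C 23.
D and C advance.
Runoff: D is preferred to C by 67 voters; C by 33.
D wins the runoff.

D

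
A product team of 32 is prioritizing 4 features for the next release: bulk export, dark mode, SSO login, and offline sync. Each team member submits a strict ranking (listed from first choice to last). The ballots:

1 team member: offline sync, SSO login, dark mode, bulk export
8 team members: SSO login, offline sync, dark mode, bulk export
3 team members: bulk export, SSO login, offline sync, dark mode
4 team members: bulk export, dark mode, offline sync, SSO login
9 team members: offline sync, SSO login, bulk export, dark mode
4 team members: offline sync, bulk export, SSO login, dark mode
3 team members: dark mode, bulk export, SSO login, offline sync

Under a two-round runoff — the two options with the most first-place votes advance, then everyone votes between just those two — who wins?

Round 1 first-place votes: bulk export 7, dark mode 3, SSO login 8, offline sync 14.
offline sync and SSO login advance.
Runoff: offline sync is preferred to SSO login by 18 voters; SSO login by 14.
offline sync wins the runoff.

offline sync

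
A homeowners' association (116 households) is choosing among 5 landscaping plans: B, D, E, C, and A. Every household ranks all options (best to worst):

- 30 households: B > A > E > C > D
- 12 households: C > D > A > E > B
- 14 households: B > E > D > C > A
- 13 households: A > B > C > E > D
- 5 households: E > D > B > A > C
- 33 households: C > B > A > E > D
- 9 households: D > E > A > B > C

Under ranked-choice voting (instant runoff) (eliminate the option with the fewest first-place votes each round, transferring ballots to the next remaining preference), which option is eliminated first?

E

Round 1: B 44, D 9, E 5, C 45, A 13. Eliminate E.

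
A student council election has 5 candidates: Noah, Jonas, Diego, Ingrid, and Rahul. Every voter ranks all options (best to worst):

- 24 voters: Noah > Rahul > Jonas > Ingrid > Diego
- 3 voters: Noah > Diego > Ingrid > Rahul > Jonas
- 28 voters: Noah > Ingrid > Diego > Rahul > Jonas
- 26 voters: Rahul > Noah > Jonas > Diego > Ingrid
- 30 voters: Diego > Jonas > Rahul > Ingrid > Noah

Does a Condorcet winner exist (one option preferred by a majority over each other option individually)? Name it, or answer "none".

Checking pairwise contests:
Rahul beats Noah 56–55.
Noah beats Jonas 81–30.
Noah beats Diego 81–30.
Noah beats Ingrid 81–30.
Diego beats Rahul 61–50.
Every option loses at least one head-to-head, so there is no Condorcet winner.

none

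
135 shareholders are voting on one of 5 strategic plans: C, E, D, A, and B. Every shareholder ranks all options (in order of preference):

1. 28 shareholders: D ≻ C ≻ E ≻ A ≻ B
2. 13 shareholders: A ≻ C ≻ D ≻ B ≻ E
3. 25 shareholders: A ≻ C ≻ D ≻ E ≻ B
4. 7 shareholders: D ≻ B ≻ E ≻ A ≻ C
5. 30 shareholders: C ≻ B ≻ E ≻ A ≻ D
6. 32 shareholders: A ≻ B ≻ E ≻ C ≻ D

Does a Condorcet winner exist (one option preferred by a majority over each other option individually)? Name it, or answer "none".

A

A vs C: 77–58 for A.
A vs E: 70–65 for A.
A vs D: 100–35 for A.
A vs B: 98–37 for A.
A beats every other option head-to-head.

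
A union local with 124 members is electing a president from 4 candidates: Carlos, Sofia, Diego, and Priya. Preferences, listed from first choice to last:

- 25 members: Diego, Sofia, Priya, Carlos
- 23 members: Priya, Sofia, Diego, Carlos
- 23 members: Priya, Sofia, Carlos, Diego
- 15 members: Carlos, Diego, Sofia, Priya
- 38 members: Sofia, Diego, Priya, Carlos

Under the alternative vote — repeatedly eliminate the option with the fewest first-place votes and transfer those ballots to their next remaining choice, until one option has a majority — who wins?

Round 1: Carlos 15, Sofia 38, Diego 25, Priya 46. Eliminate Carlos.
Round 2: Sofia 38, Diego 40, Priya 46. Eliminate Sofia.
Round 3: Diego 78, Priya 46. Diego has a majority.

Diego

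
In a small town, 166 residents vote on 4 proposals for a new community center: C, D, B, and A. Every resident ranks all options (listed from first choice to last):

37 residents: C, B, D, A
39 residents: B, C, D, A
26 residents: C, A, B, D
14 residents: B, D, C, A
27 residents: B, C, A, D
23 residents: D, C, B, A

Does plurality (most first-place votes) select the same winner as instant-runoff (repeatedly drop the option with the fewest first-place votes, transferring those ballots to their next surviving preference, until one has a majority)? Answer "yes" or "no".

no

Plurality — first-place votes: C 63, D 23, B 80, A 0. Winner: B.
Instant-runoff — R1 C 63, D 23, B 80, A 0 (A out); R2 C 63, D 23, B 80 (D out); R3 C 86, B 80 (C winner). Winner: C.
The two methods disagree.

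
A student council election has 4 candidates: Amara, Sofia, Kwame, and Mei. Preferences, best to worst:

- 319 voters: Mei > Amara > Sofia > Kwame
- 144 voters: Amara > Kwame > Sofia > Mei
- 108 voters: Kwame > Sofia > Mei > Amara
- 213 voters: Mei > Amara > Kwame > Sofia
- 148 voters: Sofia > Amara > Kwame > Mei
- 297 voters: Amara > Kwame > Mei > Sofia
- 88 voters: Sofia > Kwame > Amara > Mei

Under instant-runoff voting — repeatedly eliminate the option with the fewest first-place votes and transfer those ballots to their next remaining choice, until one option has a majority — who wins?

Amara

Round 1: Amara 441, Sofia 236, Kwame 108, Mei 532. Eliminate Kwame.
Round 2: Amara 441, Sofia 344, Mei 532. Eliminate Sofia.
Round 3: Amara 677, Mei 640. Amara has a majority.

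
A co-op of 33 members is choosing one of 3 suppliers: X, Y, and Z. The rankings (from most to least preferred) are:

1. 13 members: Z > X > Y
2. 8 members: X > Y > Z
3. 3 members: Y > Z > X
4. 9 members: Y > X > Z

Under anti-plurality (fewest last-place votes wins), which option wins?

Last-place votes: X 3, Y 13, Z 17.
X is ranked last by the fewest voters, so X wins.

X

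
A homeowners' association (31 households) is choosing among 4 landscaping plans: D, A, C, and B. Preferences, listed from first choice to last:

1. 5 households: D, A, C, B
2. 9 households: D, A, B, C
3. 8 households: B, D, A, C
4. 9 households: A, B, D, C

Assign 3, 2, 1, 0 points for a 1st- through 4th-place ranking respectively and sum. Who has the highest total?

D: 5·3 + 9·3 + 8·2 + 9·1 = 67
A: 5·2 + 9·2 + 8·1 + 9·3 = 63
C: 5·1 + 9·0 + 8·0 + 9·0 = 5
B: 5·0 + 9·1 + 8·3 + 9·2 = 51
D has the highest Borda score (67).

D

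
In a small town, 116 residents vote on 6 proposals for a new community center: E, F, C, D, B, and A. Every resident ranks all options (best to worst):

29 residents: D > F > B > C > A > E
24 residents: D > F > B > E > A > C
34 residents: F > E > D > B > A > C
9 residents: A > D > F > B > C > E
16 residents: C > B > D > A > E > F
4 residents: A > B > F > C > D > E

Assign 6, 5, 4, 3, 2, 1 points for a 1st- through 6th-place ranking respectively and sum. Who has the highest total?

E: 29·1 + 24·3 + 34·5 + 9·1 + 16·2 + 4·1 = 316
F: 29·5 + 24·5 + 34·6 + 9·4 + 16·1 + 4·4 = 537
C: 29·3 + 24·1 + 34·1 + 9·2 + 16·6 + 4·3 = 271
D: 29·6 + 24·6 + 34·4 + 9·5 + 16·4 + 4·2 = 571
B: 29·4 + 24·4 + 34·3 + 9·3 + 16·5 + 4·5 = 441
A: 29·2 + 24·2 + 34·2 + 9·6 + 16·3 + 4·6 = 300
D has the highest Borda score (571).

D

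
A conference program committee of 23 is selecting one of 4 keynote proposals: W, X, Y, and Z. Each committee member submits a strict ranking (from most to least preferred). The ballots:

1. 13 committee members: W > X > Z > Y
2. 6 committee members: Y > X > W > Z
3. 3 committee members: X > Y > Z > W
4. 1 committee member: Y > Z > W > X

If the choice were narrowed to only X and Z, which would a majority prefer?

X

Voters preferring X to Z: 22; preferring Z to X: 1.
X wins the head-to-head.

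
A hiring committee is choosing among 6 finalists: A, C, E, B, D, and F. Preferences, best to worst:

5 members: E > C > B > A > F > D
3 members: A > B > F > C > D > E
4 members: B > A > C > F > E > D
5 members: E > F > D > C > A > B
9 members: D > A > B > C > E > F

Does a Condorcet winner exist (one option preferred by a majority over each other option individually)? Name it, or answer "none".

none

Checking pairwise contests:
D beats A 14–12.
A beats C 16–10.
A beats E 16–10.
A beats B 17–9.
E beats D 14–12.
A beats F 21–5.
Every option loses at least one head-to-head, so there is no Condorcet winner.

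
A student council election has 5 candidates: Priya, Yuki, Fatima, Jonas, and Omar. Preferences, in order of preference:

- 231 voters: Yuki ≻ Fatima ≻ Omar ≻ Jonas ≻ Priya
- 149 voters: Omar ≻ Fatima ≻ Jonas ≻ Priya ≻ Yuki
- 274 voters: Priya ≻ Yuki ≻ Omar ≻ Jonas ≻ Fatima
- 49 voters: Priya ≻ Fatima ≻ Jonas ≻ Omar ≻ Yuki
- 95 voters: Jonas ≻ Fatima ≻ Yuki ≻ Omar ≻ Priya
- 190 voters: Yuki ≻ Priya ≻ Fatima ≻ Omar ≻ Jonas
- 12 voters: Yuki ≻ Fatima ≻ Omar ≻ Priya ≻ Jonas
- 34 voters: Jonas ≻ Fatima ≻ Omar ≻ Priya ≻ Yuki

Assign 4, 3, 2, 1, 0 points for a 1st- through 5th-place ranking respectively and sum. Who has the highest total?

Yuki

Priya: 231·0 + 149·1 + 274·4 + 49·4 + 95·0 + 190·3 + 12·1 + 34·1 = 2057
Yuki: 231·4 + 149·0 + 274·3 + 49·0 + 95·2 + 190·4 + 12·4 + 34·0 = 2744
Fatima: 231·3 + 149·3 + 274·0 + 49·3 + 95·3 + 190·2 + 12·3 + 34·3 = 2090
Jonas: 231·1 + 149·2 + 274·1 + 49·2 + 95·4 + 190·0 + 12·0 + 34·4 = 1417
Omar: 231·2 + 149·4 + 274·2 + 49·1 + 95·1 + 190·1 + 12·2 + 34·2 = 2032
Yuki has the highest Borda score (2744).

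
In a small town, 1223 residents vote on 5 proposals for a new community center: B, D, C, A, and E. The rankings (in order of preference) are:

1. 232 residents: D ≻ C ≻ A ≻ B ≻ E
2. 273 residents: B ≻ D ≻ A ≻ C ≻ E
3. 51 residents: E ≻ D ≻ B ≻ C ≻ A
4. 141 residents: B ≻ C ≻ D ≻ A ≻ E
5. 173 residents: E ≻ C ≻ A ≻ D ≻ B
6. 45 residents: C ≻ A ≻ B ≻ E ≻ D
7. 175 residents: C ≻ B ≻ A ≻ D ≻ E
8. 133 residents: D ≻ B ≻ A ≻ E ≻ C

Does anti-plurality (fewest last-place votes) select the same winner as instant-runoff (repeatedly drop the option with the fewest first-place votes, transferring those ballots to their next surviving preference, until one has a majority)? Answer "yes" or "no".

no

Anti-plurality — last-place votes: B 173, D 45, C 133, A 51, E 821. Winner: D.
Instant-runoff — R1 B 414, D 365, C 220, A 0, E 224 (A out); R2 B 414, D 365, C 220, E 224 (C out); R3 B 634, D 365, E 224 (B winner). Winner: B.
The two methods disagree.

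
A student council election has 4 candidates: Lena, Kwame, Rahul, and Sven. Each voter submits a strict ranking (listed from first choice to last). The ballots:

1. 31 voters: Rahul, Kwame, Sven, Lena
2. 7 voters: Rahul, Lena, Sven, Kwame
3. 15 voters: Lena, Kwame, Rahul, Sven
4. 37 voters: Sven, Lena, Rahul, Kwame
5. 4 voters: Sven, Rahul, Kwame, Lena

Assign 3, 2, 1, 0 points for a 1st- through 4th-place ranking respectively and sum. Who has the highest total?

Lena: 31·0 + 7·2 + 15·3 + 37·2 + 4·0 = 133
Kwame: 31·2 + 7·0 + 15·2 + 37·0 + 4·1 = 96
Rahul: 31·3 + 7·3 + 15·1 + 37·1 + 4·2 = 174
Sven: 31·1 + 7·1 + 15·0 + 37·3 + 4·3 = 161
Rahul has the highest Borda score (174).

Rahul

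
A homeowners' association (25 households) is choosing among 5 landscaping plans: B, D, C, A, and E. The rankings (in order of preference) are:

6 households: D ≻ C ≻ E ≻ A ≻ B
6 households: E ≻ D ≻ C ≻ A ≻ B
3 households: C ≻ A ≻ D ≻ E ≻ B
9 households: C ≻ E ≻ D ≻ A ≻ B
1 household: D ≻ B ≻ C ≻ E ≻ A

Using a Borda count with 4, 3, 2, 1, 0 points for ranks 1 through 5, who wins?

C

B: 6·0 + 6·0 + 3·0 + 9·0 + 1·3 = 3
D: 6·4 + 6·3 + 3·2 + 9·2 + 1·4 = 70
C: 6·3 + 6·2 + 3·4 + 9·4 + 1·2 = 80
A: 6·1 + 6·1 + 3·3 + 9·1 + 1·0 = 30
E: 6·2 + 6·4 + 3·1 + 9·3 + 1·1 = 67
C has the highest Borda score (80).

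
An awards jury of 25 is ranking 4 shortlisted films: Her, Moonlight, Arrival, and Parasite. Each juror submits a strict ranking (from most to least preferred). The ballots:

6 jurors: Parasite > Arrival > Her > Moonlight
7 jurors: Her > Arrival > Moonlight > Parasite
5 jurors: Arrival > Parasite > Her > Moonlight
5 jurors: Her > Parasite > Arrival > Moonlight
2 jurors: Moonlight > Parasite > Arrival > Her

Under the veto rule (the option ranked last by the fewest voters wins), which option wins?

Last-place votes: Her 2, Moonlight 16, Arrival 0, Parasite 7.
Arrival is ranked last by the fewest voters, so Arrival wins.

Arrival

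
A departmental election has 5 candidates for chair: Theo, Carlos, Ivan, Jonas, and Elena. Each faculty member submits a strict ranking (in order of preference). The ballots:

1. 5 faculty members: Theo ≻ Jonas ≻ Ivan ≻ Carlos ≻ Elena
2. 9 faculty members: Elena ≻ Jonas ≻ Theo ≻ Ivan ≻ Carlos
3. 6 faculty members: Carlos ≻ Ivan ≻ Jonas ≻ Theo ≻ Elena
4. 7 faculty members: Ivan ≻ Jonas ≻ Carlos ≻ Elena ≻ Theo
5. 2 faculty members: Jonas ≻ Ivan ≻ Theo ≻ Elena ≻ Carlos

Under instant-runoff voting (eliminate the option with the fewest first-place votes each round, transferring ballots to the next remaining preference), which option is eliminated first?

Round 1: Theo 5, Carlos 6, Ivan 7, Jonas 2, Elena 9. Eliminate Jonas.

Jonas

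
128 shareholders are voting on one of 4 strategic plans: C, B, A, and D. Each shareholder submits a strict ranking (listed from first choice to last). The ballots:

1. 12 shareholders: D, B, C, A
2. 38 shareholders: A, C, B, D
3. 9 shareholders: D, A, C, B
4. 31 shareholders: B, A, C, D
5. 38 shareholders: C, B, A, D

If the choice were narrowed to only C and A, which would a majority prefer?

A

Voters preferring C to A: 50; preferring A to C: 78.
A wins the head-to-head.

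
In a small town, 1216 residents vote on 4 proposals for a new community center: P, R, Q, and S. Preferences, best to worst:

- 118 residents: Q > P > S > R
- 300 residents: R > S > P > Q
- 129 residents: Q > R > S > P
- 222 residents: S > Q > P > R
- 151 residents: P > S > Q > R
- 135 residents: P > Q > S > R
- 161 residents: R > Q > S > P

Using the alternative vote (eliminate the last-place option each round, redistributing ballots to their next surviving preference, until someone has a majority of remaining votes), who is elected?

Q

Round 1: P 286, R 461, Q 247, S 222. Eliminate S.
Round 2: P 286, R 461, Q 469. Eliminate P.
Round 3: R 461, Q 755. Q has a majority.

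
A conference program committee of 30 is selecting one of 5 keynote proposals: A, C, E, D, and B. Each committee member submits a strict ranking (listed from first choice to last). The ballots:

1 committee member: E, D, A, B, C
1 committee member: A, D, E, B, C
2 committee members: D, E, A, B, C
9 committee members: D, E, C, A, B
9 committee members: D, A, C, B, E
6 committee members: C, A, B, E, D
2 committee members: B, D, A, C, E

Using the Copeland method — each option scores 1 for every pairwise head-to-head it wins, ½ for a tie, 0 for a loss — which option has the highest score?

A: beats E and B; ties C; loses to D → score 2.5.
C: beats E and B; ties A; loses to D → score 2.5.
E: loses to A, C, D, and B → score 0.
D: beats A, C, E, and B → score 4.
B: beats E; loses to A, C, and D → score 1.
D has the best pairwise record.

D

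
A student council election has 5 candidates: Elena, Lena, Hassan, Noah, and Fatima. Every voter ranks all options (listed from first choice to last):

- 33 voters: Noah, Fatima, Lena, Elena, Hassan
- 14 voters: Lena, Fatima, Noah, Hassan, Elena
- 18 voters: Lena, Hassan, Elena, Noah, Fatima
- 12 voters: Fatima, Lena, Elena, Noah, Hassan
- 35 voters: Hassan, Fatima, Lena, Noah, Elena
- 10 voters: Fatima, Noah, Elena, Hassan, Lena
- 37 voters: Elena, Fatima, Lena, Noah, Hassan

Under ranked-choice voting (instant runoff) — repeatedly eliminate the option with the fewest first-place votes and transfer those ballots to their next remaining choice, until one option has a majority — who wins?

Lena

Round 1: Elena 37, Lena 32, Hassan 35, Noah 33, Fatima 22. Eliminate Fatima.
Round 2: Elena 37, Lena 44, Hassan 35, Noah 43. Eliminate Hassan.
Round 3: Elena 37, Lena 79, Noah 43. Eliminate Elena.
Round 4: Lena 116, Noah 43. Lena has a majority.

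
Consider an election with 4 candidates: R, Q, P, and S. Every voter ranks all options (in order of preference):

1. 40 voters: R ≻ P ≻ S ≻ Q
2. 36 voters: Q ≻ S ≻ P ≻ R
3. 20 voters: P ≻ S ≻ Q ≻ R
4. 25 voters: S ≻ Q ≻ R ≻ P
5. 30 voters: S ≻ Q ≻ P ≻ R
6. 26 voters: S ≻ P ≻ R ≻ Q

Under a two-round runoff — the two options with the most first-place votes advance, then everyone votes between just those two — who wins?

S

Round 1 first-place votes: R 40, Q 36, P 20, S 81.
S and R advance.
Runoff: S is preferred to R by 137 voters; R by 40.
S wins the runoff.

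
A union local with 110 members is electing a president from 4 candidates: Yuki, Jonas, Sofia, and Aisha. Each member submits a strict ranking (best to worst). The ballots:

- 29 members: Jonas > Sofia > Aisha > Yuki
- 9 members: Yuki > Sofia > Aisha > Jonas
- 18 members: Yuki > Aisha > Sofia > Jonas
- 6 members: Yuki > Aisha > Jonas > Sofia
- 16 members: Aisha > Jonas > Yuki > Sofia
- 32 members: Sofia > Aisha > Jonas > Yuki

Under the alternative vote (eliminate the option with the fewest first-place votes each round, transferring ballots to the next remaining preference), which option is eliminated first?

Aisha

Round 1: Yuki 33, Jonas 29, Sofia 32, Aisha 16. Eliminate Aisha.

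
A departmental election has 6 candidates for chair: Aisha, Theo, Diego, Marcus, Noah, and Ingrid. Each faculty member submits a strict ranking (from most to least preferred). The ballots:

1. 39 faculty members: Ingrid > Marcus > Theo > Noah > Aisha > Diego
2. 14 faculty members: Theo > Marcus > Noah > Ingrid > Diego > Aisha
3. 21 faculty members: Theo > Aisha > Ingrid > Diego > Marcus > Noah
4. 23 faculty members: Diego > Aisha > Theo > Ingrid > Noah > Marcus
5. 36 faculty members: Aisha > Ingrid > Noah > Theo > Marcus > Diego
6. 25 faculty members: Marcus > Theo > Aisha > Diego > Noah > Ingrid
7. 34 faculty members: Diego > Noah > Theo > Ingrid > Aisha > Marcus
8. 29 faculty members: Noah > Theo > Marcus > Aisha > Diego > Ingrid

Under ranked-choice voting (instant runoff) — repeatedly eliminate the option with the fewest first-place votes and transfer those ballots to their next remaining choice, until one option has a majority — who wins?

Theo

Round 1: Aisha 36, Theo 35, Diego 57, Marcus 25, Noah 29, Ingrid 39. Eliminate Marcus.
Round 2: Aisha 36, Theo 60, Diego 57, Noah 29, Ingrid 39. Eliminate Noah.
Round 3: Aisha 36, Theo 89, Diego 57, Ingrid 39. Eliminate Aisha.
Round 4: Theo 89, Diego 57, Ingrid 75. Eliminate Diego.
Round 5: Theo 146, Ingrid 75. Theo has a majority.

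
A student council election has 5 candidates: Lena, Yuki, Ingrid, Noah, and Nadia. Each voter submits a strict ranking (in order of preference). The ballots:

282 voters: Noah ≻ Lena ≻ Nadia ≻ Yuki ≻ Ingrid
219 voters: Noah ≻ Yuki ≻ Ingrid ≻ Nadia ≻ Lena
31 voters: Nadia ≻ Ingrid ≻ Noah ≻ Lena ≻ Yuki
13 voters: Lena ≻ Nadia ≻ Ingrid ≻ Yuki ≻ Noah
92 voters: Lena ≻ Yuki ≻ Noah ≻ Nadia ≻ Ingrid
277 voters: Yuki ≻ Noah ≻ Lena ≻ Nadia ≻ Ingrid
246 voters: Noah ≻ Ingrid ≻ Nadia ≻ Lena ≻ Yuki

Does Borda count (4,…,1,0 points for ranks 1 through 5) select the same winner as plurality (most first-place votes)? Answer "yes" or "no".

Borda — scores: Lena 2097, Yuki 2336, Ingrid 1295, Noah 4065, Nadia 1807. Winner: Noah.
Plurality — first-place votes: Lena 105, Yuki 277, Ingrid 0, Noah 747, Nadia 31. Winner: Noah.
The two methods agree.

yes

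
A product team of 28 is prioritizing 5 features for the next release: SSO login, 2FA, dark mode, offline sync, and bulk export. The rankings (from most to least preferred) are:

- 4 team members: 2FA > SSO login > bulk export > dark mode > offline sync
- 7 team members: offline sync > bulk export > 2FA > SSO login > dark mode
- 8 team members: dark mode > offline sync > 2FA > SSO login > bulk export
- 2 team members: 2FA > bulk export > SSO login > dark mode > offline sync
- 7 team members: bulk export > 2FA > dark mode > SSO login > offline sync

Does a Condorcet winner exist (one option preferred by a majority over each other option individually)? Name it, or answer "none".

none

Checking pairwise contests:
2FA beats SSO login 28–0.
offline sync beats 2FA 15–13.
2FA beats dark mode 20–8.
dark mode beats offline sync 21–7.
offline sync beats bulk export 15–13.
Every option loses at least one head-to-head, so there is no Condorcet winner.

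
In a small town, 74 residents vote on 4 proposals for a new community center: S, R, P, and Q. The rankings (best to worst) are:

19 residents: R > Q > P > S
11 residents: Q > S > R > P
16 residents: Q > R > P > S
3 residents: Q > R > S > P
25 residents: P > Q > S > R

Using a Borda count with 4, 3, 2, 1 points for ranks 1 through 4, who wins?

S: 19·1 + 11·3 + 16·1 + 3·2 + 25·2 = 124
R: 19·4 + 11·2 + 16·3 + 3·3 + 25·1 = 180
P: 19·2 + 11·1 + 16·2 + 3·1 + 25·4 = 184
Q: 19·3 + 11·4 + 16·4 + 3·4 + 25·3 = 252
Q has the highest Borda score (252).

Q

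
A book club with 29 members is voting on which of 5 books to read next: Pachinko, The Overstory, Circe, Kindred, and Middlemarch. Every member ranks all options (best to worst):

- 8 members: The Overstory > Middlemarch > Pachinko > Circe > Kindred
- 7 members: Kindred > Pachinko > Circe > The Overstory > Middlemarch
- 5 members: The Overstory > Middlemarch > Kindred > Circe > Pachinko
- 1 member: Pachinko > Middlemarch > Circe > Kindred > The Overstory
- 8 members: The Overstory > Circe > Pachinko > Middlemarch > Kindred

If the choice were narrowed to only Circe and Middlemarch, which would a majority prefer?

Circe

Voters preferring Circe to Middlemarch: 15; preferring Middlemarch to Circe: 14.
Circe wins the head-to-head.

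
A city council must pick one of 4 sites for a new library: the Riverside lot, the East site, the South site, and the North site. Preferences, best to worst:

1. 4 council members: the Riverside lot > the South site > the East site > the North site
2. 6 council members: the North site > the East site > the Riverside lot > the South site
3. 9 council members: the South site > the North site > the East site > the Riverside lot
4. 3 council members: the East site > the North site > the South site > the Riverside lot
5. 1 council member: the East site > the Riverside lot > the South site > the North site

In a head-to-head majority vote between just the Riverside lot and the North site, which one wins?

the North site

Voters preferring the Riverside lot to the North site: 5; preferring the North site to the Riverside lot: 18.
the North site wins the head-to-head.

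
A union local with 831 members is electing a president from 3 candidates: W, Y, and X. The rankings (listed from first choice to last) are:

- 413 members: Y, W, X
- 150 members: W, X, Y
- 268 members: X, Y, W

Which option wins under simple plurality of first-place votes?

Y

First-place votes: W 150, Y 413, X 268.
Y has the most first-place votes.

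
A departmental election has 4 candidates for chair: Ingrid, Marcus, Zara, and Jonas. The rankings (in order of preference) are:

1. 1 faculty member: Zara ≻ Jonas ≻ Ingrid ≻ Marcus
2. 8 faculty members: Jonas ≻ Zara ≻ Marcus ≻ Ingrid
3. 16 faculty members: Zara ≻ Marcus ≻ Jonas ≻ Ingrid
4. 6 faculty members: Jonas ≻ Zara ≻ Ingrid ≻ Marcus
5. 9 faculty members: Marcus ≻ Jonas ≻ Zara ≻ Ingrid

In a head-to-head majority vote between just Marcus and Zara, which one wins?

Zara

Voters preferring Marcus to Zara: 9; preferring Zara to Marcus: 31.
Zara wins the head-to-head.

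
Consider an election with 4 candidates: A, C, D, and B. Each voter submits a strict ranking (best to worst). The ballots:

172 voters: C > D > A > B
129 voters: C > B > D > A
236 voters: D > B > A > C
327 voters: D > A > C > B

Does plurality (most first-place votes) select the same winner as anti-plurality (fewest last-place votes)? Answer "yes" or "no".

yes

Plurality — first-place votes: A 0, C 301, D 563, B 0. Winner: D.
Anti-plurality — last-place votes: A 129, C 236, D 0, B 499. Winner: D.
The two methods agree.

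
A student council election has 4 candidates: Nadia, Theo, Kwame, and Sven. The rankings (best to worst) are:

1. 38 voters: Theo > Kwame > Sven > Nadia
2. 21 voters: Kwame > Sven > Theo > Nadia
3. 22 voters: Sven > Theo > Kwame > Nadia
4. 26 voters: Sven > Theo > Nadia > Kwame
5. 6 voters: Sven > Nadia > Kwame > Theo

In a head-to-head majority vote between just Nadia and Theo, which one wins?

Theo

Voters preferring Nadia to Theo: 6; preferring Theo to Nadia: 107.
Theo wins the head-to-head.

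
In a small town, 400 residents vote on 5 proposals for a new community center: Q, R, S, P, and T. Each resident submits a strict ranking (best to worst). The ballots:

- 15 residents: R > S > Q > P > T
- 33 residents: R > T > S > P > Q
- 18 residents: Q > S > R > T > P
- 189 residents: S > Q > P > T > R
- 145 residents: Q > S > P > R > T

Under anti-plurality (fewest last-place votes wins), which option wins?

Last-place votes: Q 33, R 189, S 0, P 18, T 160.
S is ranked last by the fewest voters, so S wins.

S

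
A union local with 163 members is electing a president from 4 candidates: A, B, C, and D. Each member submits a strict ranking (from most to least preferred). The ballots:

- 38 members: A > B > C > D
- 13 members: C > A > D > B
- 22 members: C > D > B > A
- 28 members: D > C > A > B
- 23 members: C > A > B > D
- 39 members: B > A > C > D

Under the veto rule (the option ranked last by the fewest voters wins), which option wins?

C

Last-place votes: A 22, B 41, C 0, D 100.
C is ranked last by the fewest voters, so C wins.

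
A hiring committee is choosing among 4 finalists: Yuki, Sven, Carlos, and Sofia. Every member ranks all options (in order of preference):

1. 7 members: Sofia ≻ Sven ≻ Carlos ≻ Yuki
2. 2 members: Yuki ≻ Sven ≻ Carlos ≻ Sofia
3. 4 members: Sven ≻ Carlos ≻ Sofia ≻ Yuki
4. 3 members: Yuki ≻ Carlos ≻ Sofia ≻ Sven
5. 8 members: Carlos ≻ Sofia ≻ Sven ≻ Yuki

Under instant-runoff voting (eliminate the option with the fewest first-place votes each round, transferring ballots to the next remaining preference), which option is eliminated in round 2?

Round 1: Yuki 5, Sven 4, Carlos 8, Sofia 7. Eliminate Sven.
Round 2: Yuki 5, Carlos 12, Sofia 7. Eliminate Yuki.

Yuki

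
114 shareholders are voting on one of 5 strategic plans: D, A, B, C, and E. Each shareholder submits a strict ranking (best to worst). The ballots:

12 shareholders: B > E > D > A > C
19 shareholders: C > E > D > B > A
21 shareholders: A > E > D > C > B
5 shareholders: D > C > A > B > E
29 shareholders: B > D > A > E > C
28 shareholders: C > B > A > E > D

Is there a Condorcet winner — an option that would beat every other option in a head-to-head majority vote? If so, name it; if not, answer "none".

none

Checking pairwise contests:
B beats D 69–45.
D beats A 65–49.
C beats B 73–41.
D beats C 67–47.
A beats E 83–31.
Every option loses at least one head-to-head, so there is no Condorcet winner.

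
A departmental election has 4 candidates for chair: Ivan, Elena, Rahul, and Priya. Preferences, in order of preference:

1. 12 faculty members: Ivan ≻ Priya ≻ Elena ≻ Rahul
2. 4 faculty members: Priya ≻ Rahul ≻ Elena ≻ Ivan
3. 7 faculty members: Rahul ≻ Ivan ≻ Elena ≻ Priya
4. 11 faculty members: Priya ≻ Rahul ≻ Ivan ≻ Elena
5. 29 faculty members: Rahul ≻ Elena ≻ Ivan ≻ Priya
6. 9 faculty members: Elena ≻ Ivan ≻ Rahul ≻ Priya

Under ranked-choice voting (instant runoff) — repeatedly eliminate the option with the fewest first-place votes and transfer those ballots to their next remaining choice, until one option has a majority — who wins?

Rahul

Round 1: Ivan 12, Elena 9, Rahul 36, Priya 15. Eliminate Elena.
Round 2: Ivan 21, Rahul 36, Priya 15. Eliminate Priya.
Round 3: Ivan 21, Rahul 51. Rahul has a majority.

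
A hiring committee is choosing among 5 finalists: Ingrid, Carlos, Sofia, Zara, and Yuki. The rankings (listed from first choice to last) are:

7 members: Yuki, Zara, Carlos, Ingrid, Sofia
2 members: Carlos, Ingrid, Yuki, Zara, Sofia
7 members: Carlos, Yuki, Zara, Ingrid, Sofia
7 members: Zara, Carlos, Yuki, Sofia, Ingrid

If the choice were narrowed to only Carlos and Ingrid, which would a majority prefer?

Carlos

Voters preferring Carlos to Ingrid: 23; preferring Ingrid to Carlos: 0.
Carlos wins the head-to-head.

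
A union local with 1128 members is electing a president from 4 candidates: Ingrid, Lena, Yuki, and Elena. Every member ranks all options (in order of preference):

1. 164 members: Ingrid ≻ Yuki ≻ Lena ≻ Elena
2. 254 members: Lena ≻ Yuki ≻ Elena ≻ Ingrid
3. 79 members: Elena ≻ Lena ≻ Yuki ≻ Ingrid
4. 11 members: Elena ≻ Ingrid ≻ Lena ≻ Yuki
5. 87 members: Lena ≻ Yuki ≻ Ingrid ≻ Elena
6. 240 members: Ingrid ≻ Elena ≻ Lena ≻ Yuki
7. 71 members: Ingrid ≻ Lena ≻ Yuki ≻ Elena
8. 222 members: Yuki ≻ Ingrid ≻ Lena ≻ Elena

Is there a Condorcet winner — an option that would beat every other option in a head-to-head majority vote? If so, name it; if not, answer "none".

Checking pairwise contests:
Yuki beats Ingrid 642–486.
Ingrid beats Lena 708–420.
Lena beats Yuki 742–386.
Ingrid beats Elena 784–344.
Every option loses at least one head-to-head, so there is no Condorcet winner.

none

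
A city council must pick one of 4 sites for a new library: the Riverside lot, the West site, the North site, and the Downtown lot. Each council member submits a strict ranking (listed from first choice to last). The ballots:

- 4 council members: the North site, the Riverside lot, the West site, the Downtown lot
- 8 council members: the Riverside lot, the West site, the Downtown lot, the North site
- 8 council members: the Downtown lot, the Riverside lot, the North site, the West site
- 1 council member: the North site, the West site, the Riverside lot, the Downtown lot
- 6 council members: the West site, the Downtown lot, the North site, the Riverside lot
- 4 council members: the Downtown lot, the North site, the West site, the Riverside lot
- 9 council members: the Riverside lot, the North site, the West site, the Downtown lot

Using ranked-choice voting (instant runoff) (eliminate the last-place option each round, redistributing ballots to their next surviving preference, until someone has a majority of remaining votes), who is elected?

the Riverside lot

Round 1: the Riverside lot 17, the West site 6, the North site 5, the Downtown lot 12. Eliminate the North site.
Round 2: the Riverside lot 21, the West site 7, the Downtown lot 12. The Riverside lot has a majority.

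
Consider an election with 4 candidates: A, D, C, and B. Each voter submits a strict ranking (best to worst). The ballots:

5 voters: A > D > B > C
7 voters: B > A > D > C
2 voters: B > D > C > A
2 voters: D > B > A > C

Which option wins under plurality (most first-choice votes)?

First-place votes: A 5, D 2, C 0, B 9.
B has the most first-place votes.

B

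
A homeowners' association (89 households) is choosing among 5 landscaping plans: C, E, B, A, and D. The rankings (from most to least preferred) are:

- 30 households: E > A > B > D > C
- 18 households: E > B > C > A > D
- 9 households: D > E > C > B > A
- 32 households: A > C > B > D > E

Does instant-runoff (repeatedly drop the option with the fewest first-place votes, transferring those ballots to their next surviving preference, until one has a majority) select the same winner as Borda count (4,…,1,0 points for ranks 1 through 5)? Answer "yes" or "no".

no

Instant-runoff — R1 C 0, E 48, B 0, A 32, D 9 (E winner). Winner: E.
Borda — scores: C 150, E 219, B 187, A 236, D 98. Winner: A.
The two methods disagree.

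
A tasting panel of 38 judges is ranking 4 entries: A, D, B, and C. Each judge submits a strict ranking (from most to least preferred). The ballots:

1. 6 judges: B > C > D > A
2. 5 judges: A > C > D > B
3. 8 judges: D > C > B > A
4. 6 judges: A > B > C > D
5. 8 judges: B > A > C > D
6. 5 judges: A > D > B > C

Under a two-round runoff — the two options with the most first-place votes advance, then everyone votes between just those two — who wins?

B

Round 1 first-place votes: A 16, D 8, B 14, C 0.
A and B advance.
Runoff: A is preferred to B by 16 voters; B by 22.
B wins the runoff.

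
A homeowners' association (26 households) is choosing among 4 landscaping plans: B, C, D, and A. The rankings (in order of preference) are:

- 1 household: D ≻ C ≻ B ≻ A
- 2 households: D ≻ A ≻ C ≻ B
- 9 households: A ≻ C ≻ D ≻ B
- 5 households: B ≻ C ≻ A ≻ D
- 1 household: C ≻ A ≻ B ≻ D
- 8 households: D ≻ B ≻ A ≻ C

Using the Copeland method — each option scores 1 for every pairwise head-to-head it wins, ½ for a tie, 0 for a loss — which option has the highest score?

A

B: beats A; ties C; loses to D → score 1.5.
C: beats D; ties B; loses to A → score 1.5.
D: beats B; loses to C and A → score 1.
A: beats C and D; loses to B → score 2.
A has the best pairwise record.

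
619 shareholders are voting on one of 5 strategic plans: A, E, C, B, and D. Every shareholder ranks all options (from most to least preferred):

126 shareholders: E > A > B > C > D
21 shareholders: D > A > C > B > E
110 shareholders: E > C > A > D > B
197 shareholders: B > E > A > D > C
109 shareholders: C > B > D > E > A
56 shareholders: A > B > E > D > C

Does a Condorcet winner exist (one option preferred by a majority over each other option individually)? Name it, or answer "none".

Checking pairwise contests:
E beats A 542–77.
B beats E 383–236.
A beats C 400–219.
A beats B 313–306.
A beats D 489–130.
Every option loses at least one head-to-head, so there is no Condorcet winner.

none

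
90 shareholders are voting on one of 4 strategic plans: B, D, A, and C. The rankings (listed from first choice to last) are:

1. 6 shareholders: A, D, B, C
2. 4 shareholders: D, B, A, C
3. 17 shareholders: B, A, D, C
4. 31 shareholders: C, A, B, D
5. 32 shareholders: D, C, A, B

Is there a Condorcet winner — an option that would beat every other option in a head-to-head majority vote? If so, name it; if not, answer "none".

none

Checking pairwise contests:
A beats B 69–21.
B beats D 48–42.
C beats A 63–27.
D beats C 59–31.
Every option loses at least one head-to-head, so there is no Condorcet winner.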